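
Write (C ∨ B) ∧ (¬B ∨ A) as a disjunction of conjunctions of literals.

(C ∧ ¬B) ∨ (C ∧ A) ∨ (B ∧ A)

(C ∨ B) ∧ (¬B ∨ A)
≡ (C ∧ ¬B) ∨ (C ∧ A) ∨ (B ∧ ¬B) ∨ (B ∧ A)   [distribute ∧ over ∨]
≡ (C ∧ ¬B) ∨ (C ∧ A) ∨ (B ∧ A)   [simplify]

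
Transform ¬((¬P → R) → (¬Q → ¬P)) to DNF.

¬((¬P → R) → (¬Q → ¬P))
= ¬(¬(¬P → R) ∨ (¬Q → ¬P))
= ¬(¬(¬¬P ∨ R) ∨ (¬Q → ¬P))
= ¬(¬(¬¬P ∨ R) ∨ ¬¬Q ∨ ¬P)
= ¬¬(¬¬P ∨ R) ∧ ¬¬¬Q ∧ ¬¬P
= (¬¬P ∨ R) ∧ ¬¬¬Q ∧ ¬¬P
= (P ∨ R) ∧ ¬¬¬Q ∧ ¬¬P
= (P ∨ R) ∧ ¬Q ∧ ¬¬P
= (P ∨ R) ∧ ¬Q ∧ P
= (P ∧ ¬Q ∧ P) ∨ (R ∧ ¬Q ∧ P)
= P ∧ ¬Q

P ∧ ¬Q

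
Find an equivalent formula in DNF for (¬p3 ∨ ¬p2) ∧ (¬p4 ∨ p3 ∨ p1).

¬p3 ∧ ¬p4 ∨ ¬p3 ∧ p1 ∨ ¬p2 ∧ ¬p4 ∨ ¬p2 ∧ p3 ∨ ¬p2 ∧ p1

(¬p3 ∨ ¬p2) ∧ (¬p4 ∨ p3 ∨ p1)
⇔ ¬p3 ∧ ¬p4 ∨ ¬p3 ∧ p3 ∨ ¬p3 ∧ p1 ∨ ¬p2 ∧ ¬p4 ∨ ¬p2 ∧ p3 ∨ ¬p2 ∧ p1   [distribute ∧ over ∨]
⇔ ¬p3 ∧ ¬p4 ∨ ¬p3 ∧ p1 ∨ ¬p2 ∧ ¬p4 ∨ ¬p2 ∧ p3 ∨ ¬p2 ∧ p1   [simplify]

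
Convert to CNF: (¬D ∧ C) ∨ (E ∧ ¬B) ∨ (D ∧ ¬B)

(¬D ∨ ¬B) ∧ (C ∨ E ∨ D) ∧ (C ∨ ¬B)

(¬D ∧ C) ∨ (E ∧ ¬B) ∨ (D ∧ ¬B)
≡ (¬D ∨ E ∨ D) ∧ (¬D ∨ E ∨ ¬B) ∧ (¬D ∨ ¬B ∨ D) ∧ (¬D ∨ ¬B ∨ ¬B) ∧ (C ∨ E ∨ D) ∧ (C ∨ E ∨ ¬B) ∧ (C ∨ ¬B ∨ D) ∧ (C ∨ ¬B ∨ ¬B)
≡ (¬D ∨ ¬B) ∧ (C ∨ E ∨ D) ∧ (C ∨ ¬B)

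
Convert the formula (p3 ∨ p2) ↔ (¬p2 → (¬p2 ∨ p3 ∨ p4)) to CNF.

(p3 ∨ p2) ↔ (¬p2 → (¬p2 ∨ p3 ∨ p4))
⇔ ((p3 ∨ p2) → (¬p2 → (¬p2 ∨ p3 ∨ p4))) ∧ ((¬p2 → (¬p2 ∨ p3 ∨ p4)) → (p3 ∨ p2))   (eliminate ↔)
⇔ (¬(p3 ∨ p2) ∨ (¬p2 → (¬p2 ∨ p3 ∨ p4))) ∧ ((¬p2 → (¬p2 ∨ p3 ∨ p4)) → (p3 ∨ p2))   (eliminate →)
⇔ (¬(p3 ∨ p2) ∨ ¬¬p2 ∨ ¬p2 ∨ p3 ∨ p4) ∧ ((¬p2 → (¬p2 ∨ p3 ∨ p4)) → (p3 ∨ p2))   (eliminate →)
⇔ (¬(p3 ∨ p2) ∨ ¬¬p2 ∨ ¬p2 ∨ p3 ∨ p4) ∧ (¬(¬p2 → (¬p2 ∨ p3 ∨ p4)) ∨ p3 ∨ p2)   (eliminate →)
⇔ (¬(p3 ∨ p2) ∨ ¬¬p2 ∨ ¬p2 ∨ p3 ∨ p4) ∧ (¬(¬¬p2 ∨ ¬p2 ∨ p3 ∨ p4) ∨ p3 ∨ p2)   (eliminate →)
⇔ ((¬p3 ∧ ¬p2) ∨ ¬¬p2 ∨ ¬p2 ∨ p3 ∨ p4) ∧ (¬(¬¬p2 ∨ ¬p2 ∨ p3 ∨ p4) ∨ p3 ∨ p2)   (De Morgan)
⇔ ((¬p3 ∧ ¬p2) ∨ p2 ∨ ¬p2 ∨ p3 ∨ p4) ∧ (¬(¬¬p2 ∨ ¬p2 ∨ p3 ∨ p4) ∨ p3 ∨ p2)   (double negation)
⇔ ((¬p3 ∧ ¬p2) ∨ p2 ∨ ¬p2 ∨ p3 ∨ p4) ∧ ((¬¬¬p2 ∧ ¬¬p2 ∧ ¬p3 ∧ ¬p4) ∨ p3 ∨ p2)   (De Morgan)
⇔ ((¬p3 ∧ ¬p2) ∨ p2 ∨ ¬p2 ∨ p3 ∨ p4) ∧ ((¬p2 ∧ ¬¬p2 ∧ ¬p3 ∧ ¬p4) ∨ p3 ∨ p2)   (double negation)
⇔ ((¬p3 ∧ ¬p2) ∨ p2 ∨ ¬p2 ∨ p3 ∨ p4) ∧ ((¬p2 ∧ p2 ∧ ¬p3 ∧ ¬p4) ∨ p3 ∨ p2)   (double negation)
⇔ (¬p3 ∨ p2 ∨ ¬p2 ∨ p3 ∨ p4) ∧ (¬p2 ∨ p2 ∨ ¬p2 ∨ p3 ∨ p4) ∧ (¬p2 ∨ p3 ∨ p2) ∧ (p2 ∨ p3 ∨ p2) ∧ (¬p3 ∨ p3 ∨ p2) ∧ (¬p4 ∨ p3 ∨ p2)   (distribute ∨ over ∧)
⇔ p2 ∨ p3   (simplify)

p2 ∨ p3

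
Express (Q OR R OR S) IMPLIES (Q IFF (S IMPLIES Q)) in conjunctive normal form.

(Q OR R OR S) IMPLIES (Q IFF (S IMPLIES Q))
≡ NOT (Q OR R OR S) OR (Q IFF (S IMPLIES Q))   (eliminate IMPLIES)
≡ NOT (Q OR R OR S) OR ((Q IMPLIES (S IMPLIES Q)) AND ((S IMPLIES Q) IMPLIES Q))   (eliminate IFF)
≡ NOT (Q OR R OR S) OR ((NOT Q OR (S IMPLIES Q)) AND ((S IMPLIES Q) IMPLIES Q))   (eliminate IMPLIES)
≡ NOT (Q OR R OR S) OR ((NOT Q OR NOT S OR Q) AND ((S IMPLIES Q) IMPLIES Q))   (eliminate IMPLIES)
≡ NOT (Q OR R OR S) OR ((NOT Q OR NOT S OR Q) AND (NOT (S IMPLIES Q) OR Q))   (eliminate IMPLIES)
≡ NOT (Q OR R OR S) OR ((NOT Q OR NOT S OR Q) AND (NOT (NOT S OR Q) OR Q))   (eliminate IMPLIES)
≡ (NOT Q AND NOT R AND NOT S) OR ((NOT Q OR NOT S OR Q) AND (NOT (NOT S OR Q) OR Q))   (De Morgan)
≡ (NOT Q AND NOT R AND NOT S) OR ((NOT Q OR NOT S OR Q) AND ((NOT NOT S AND NOT Q) OR Q))   (De Morgan)
≡ (NOT Q AND NOT R AND NOT S) OR ((NOT Q OR NOT S OR Q) AND ((S AND NOT Q) OR Q))   (double negation)
≡ (NOT Q OR NOT Q OR NOT S OR Q) AND (NOT Q OR S OR Q) AND (NOT Q OR NOT Q OR Q) AND (NOT R OR NOT Q OR NOT S OR Q) AND (NOT R OR S OR Q) AND (NOT R OR NOT Q OR Q) AND (NOT S OR NOT Q OR NOT S OR Q) AND (NOT S OR S OR Q) AND (NOT S OR NOT Q OR Q)   (distribute OR over AND)
≡ NOT R OR S OR Q   (simplify)

NOT R OR S OR Q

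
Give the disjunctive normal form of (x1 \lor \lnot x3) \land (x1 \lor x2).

x1 \lor (\lnot x3 \land x2)

(x1 \lor \lnot x3) \land (x1 \lor x2)
= (x1 \land x1) \lor (x1 \land x2) \lor (\lnot x3 \land x1) \lor (\lnot x3 \land x2)
= x1 \lor (\lnot x3 \land x2)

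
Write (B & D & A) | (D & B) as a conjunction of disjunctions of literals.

(B & D & A) | (D & B)
⇔ (B | D) & (B | B) & (D | D) & (D | B) & (A | D) & (A | B)   [distribute | over &]
⇔ B & D   [simplify]

B & D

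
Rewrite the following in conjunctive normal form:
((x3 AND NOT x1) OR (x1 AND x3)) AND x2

((x3 AND NOT x1) OR (x1 AND x3)) AND x2
≡ (x3 OR x1) AND (x3 OR x3) AND (NOT x1 OR x1) AND (NOT x1 OR x3) AND x2   [distribute OR over AND]
≡ x3 AND x2   [simplify]

x3 AND x2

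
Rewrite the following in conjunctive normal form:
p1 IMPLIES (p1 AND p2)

NOT p1 OR p2

p1 IMPLIES (p1 AND p2)
≡ NOT p1 OR (p1 AND p2)   (eliminate IMPLIES)
≡ (NOT p1 OR p1) AND (NOT p1 OR p2)   (distribute OR over AND)
≡ NOT p1 OR p2   (simplify)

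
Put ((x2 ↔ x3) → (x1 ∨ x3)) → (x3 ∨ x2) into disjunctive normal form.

((x2 ↔ x3) → (x1 ∨ x3)) → (x3 ∨ x2)
≡ ¬((x2 ↔ x3) → (x1 ∨ x3)) ∨ x3 ∨ x2   [eliminate →]
≡ ¬(¬(x2 ↔ x3) ∨ x1 ∨ x3) ∨ x3 ∨ x2   [eliminate →]
≡ ¬(¬((x2 → x3) ∧ (x3 → x2)) ∨ x1 ∨ x3) ∨ x3 ∨ x2   [eliminate ↔]
≡ ¬(¬((¬x2 ∨ x3) ∧ (x3 → x2)) ∨ x1 ∨ x3) ∨ x3 ∨ x2   [eliminate →]
≡ ¬(¬((¬x2 ∨ x3) ∧ (¬x3 ∨ x2)) ∨ x1 ∨ x3) ∨ x3 ∨ x2   [eliminate →]
≡ (¬¬((¬x2 ∨ x3) ∧ (¬x3 ∨ x2)) ∧ ¬x1 ∧ ¬x3) ∨ x3 ∨ x2   [De Morgan]
≡ ((¬x2 ∨ x3) ∧ (¬x3 ∨ x2) ∧ ¬x1 ∧ ¬x3) ∨ x3 ∨ x2   [double negation]
≡ (¬x2 ∧ ¬x3 ∧ ¬x1 ∧ ¬x3) ∨ (¬x2 ∧ x2 ∧ ¬x1 ∧ ¬x3) ∨ (x3 ∧ ¬x3 ∧ ¬x1 ∧ ¬x3) ∨ (x3 ∧ x2 ∧ ¬x1 ∧ ¬x3) ∨ x3 ∨ x2   [distribute ∧ over ∨]
≡ (¬x2 ∧ ¬x3 ∧ ¬x1) ∨ x3 ∨ x2   [simplify]

(¬x2 ∧ ¬x3 ∧ ¬x1) ∨ x3 ∨ x2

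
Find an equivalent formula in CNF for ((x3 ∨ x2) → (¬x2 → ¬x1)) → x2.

((x3 ∨ x2) → (¬x2 → ¬x1)) → x2
≡ ¬((x3 ∨ x2) → (¬x2 → ¬x1)) ∨ x2
≡ ¬(¬(x3 ∨ x2) ∨ (¬x2 → ¬x1)) ∨ x2
≡ ¬(¬(x3 ∨ x2) ∨ ¬¬x2 ∨ ¬x1) ∨ x2
≡ (¬¬(x3 ∨ x2) ∧ ¬¬¬x2 ∧ ¬¬x1) ∨ x2
≡ ((x3 ∨ x2) ∧ ¬¬¬x2 ∧ ¬¬x1) ∨ x2
≡ ((x3 ∨ x2) ∧ ¬x2 ∧ ¬¬x1) ∨ x2
≡ ((x3 ∨ x2) ∧ ¬x2 ∧ x1) ∨ x2
≡ (x3 ∨ x2 ∨ x2) ∧ (¬x2 ∨ x2) ∧ (x1 ∨ x2)
≡ (x3 ∨ x2) ∧ (x1 ∨ x2)

(x3 ∨ x2) ∧ (x1 ∨ x2)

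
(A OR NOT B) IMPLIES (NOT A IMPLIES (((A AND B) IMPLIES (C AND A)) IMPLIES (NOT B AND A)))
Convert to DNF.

(NOT A AND B) OR A

(A OR NOT B) IMPLIES (NOT A IMPLIES (((A AND B) IMPLIES (C AND A)) IMPLIES (NOT B AND A)))
= NOT (A OR NOT B) OR (NOT A IMPLIES (((A AND B) IMPLIES (C AND A)) IMPLIES (NOT B AND A)))   (eliminate IMPLIES)
= NOT (A OR NOT B) OR NOT NOT A OR (((A AND B) IMPLIES (C AND A)) IMPLIES (NOT B AND A))   (eliminate IMPLIES)
= NOT (A OR NOT B) OR NOT NOT A OR NOT ((A AND B) IMPLIES (C AND A)) OR (NOT B AND A)   (eliminate IMPLIES)
= NOT (A OR NOT B) OR NOT NOT A OR NOT (NOT (A AND B) OR (C AND A)) OR (NOT B AND A)   (eliminate IMPLIES)
= (NOT A AND NOT NOT B) OR NOT NOT A OR NOT (NOT (A AND B) OR (C AND A)) OR (NOT B AND A)   (De Morgan)
= (NOT A AND B) OR NOT NOT A OR NOT (NOT (A AND B) OR (C AND A)) OR (NOT B AND A)   (double negation)
= (NOT A AND B) OR A OR NOT (NOT (A AND B) OR (C AND A)) OR (NOT B AND A)   (double negation)
= (NOT A AND B) OR A OR (NOT NOT (A AND B) AND NOT (C AND A)) OR (NOT B AND A)   (De Morgan)
= (NOT A AND B) OR A OR (A AND B AND NOT (C AND A)) OR (NOT B AND A)   (double negation)
= (NOT A AND B) OR A OR (A AND B AND (NOT C OR NOT A)) OR (NOT B AND A)   (De Morgan)
= (NOT A AND B) OR A OR (A AND B AND NOT C) OR (A AND B AND NOT A) OR (NOT B AND A)   (distribute AND over OR)
= (NOT A AND B) OR A   (simplify)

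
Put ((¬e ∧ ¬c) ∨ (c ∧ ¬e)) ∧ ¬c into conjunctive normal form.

((¬e ∧ ¬c) ∨ (c ∧ ¬e)) ∧ ¬c
≡ (¬e ∨ c) ∧ (¬e ∨ ¬e) ∧ (¬c ∨ c) ∧ (¬c ∨ ¬e) ∧ ¬c   [distribute ∨ over ∧]
≡ ¬e ∧ ¬c   [simplify]

¬e ∧ ¬c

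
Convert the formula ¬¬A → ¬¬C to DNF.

¬¬A → ¬¬C
≡ ¬¬¬A ∨ ¬¬C
≡ ¬A ∨ ¬¬C
≡ ¬A ∨ C

¬A ∨ C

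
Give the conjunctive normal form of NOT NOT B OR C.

B OR C

NOT NOT B OR C
≡ B OR C   [double negation]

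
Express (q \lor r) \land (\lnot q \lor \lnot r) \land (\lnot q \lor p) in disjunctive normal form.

(q \land \lnot r \land p) \lor (r \land \lnot q)

(q \lor r) \land (\lnot q \lor \lnot r) \land (\lnot q \lor p)
≡ (q \land \lnot q \land \lnot q) \lor (q \land \lnot q \land p) \lor (q \land \lnot r \land \lnot q) \lor (q \land \lnot r \land p) \lor (r \land \lnot q \land \lnot q) \lor (r \land \lnot q \land p) \lor (r \land \lnot r \land \lnot q) \lor (r \land \lnot r \land p)   [distribute \land over \lor]
≡ (q \land \lnot r \land p) \lor (r \land \lnot q)   [simplify]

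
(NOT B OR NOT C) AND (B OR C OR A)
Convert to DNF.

(NOT B OR NOT C) AND (B OR C OR A)
≡ (NOT B AND B) OR (NOT B AND C) OR (NOT B AND A) OR (NOT C AND B) OR (NOT C AND C) OR (NOT C AND A)   [distribute AND over OR]
≡ (NOT B AND C) OR (NOT B AND A) OR (NOT C AND B) OR (NOT C AND A)   [simplify]

(NOT B AND C) OR (NOT B AND A) OR (NOT C AND B) OR (NOT C AND A)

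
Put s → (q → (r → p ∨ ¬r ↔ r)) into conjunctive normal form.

(¬s ∨ ¬q ∨ r) ∧ (¬s ∨ ¬q ∨ ¬r ∨ p)

s → (q → (r → p ∨ ¬r ↔ r))
≡ ¬s ∨ (q → (r → p ∨ ¬r ↔ r))
≡ ¬s ∨ ¬q ∨ (r → p ∨ ¬r ↔ r)
≡ ¬s ∨ ¬q ∨ ((r → p ∨ ¬r) → r) ∧ (r → (r → p ∨ ¬r))
≡ ¬s ∨ ¬q ∨ (¬(r → p ∨ ¬r) ∨ r) ∧ (r → (r → p ∨ ¬r))
≡ ¬s ∨ ¬q ∨ (¬(¬r ∨ p ∨ ¬r) ∨ r) ∧ (r → (r → p ∨ ¬r))
≡ ¬s ∨ ¬q ∨ (¬(¬r ∨ p ∨ ¬r) ∨ r) ∧ (¬r ∨ (r → p ∨ ¬r))
≡ ¬s ∨ ¬q ∨ (¬(¬r ∨ p ∨ ¬r) ∨ r) ∧ (¬r ∨ ¬r ∨ p ∨ ¬r)
≡ ¬s ∨ ¬q ∨ (¬¬r ∧ ¬p ∧ ¬¬r ∨ r) ∧ (¬r ∨ ¬r ∨ p ∨ ¬r)
≡ ¬s ∨ ¬q ∨ (r ∧ ¬p ∧ ¬¬r ∨ r) ∧ (¬r ∨ ¬r ∨ p ∨ ¬r)
≡ ¬s ∨ ¬q ∨ (r ∧ ¬p ∧ r ∨ r) ∧ (¬r ∨ ¬r ∨ p ∨ ¬r)
≡ (¬s ∨ ¬q ∨ r ∨ r) ∧ (¬s ∨ ¬q ∨ ¬p ∨ r) ∧ (¬s ∨ ¬q ∨ r ∨ r) ∧ (¬s ∨ ¬q ∨ ¬r ∨ ¬r ∨ p ∨ ¬r)
≡ (¬s ∨ ¬q ∨ r) ∧ (¬s ∨ ¬q ∨ ¬r ∨ p)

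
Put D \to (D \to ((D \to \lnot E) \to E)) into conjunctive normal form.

\lnot D \lor E

D \to (D \to ((D \to \lnot E) \to E))
≡ \lnot D \lor (D \to ((D \to \lnot E) \to E))   (eliminate \to)
≡ \lnot D \lor \lnot D \lor ((D \to \lnot E) \to E)   (eliminate \to)
≡ \lnot D \lor \lnot D \lor \lnot (D \to \lnot E) \lor E   (eliminate \to)
≡ \lnot D \lor \lnot D \lor \lnot (\lnot D \lor \lnot E) \lor E   (eliminate \to)
≡ \lnot D \lor \lnot D \lor (\lnot \lnot D \land \lnot \lnot E) \lor E   (De Morgan)
≡ \lnot D \lor \lnot D \lor (D \land \lnot \lnot E) \lor E   (double negation)
≡ \lnot D \lor \lnot D \lor (D \land E) \lor E   (double negation)
≡ (\lnot D \lor \lnot D \lor D \lor E) \land (\lnot D \lor \lnot D \lor E \lor E)   (distribute \lor over \land)
≡ \lnot D \lor E   (simplify)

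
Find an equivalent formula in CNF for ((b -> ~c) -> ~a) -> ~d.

((b -> ~c) -> ~a) -> ~d
≡ ~((b -> ~c) -> ~a) | ~d   (eliminate ->)
≡ ~(~(b -> ~c) | ~a) | ~d   (eliminate ->)
≡ ~(~(~b | ~c) | ~a) | ~d   (eliminate ->)
≡ (~~(~b | ~c) & ~~a) | ~d   (De Morgan)
≡ ((~b | ~c) & ~~a) | ~d   (double negation)
≡ ((~b | ~c) & a) | ~d   (double negation)
≡ (~b | ~c | ~d) & (a | ~d)   (distribute | over &)

(~b | ~c | ~d) & (a | ~d)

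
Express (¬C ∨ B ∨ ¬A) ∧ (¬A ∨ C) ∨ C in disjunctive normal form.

(¬C ∨ B ∨ ¬A) ∧ (¬A ∨ C) ∨ C
= ¬C ∧ ¬A ∨ ¬C ∧ C ∨ B ∧ ¬A ∨ B ∧ C ∨ ¬A ∧ ¬A ∨ ¬A ∧ C ∨ C   [distribute ∧ over ∨]
= ¬A ∨ C   [simplify]

¬A ∨ C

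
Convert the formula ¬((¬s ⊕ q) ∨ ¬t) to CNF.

(s ∨ q) ∧ (¬q ∨ ¬s) ∧ t

¬((¬s ⊕ q) ∨ ¬t)
≡ ¬((¬s ∨ q) ∧ ¬(¬s ∧ q) ∨ ¬t)   — expand ⊕
≡ ¬((¬s ∨ q) ∧ ¬(¬s ∧ q)) ∧ ¬¬t   — De Morgan
≡ (¬(¬s ∨ q) ∨ ¬¬(¬s ∧ q)) ∧ ¬¬t   — De Morgan
≡ (¬¬s ∧ ¬q ∨ ¬¬(¬s ∧ q)) ∧ ¬¬t   — De Morgan
≡ (s ∧ ¬q ∨ ¬¬(¬s ∧ q)) ∧ ¬¬t   — double negation
≡ (s ∧ ¬q ∨ ¬s ∧ q) ∧ ¬¬t   — double negation
≡ (s ∧ ¬q ∨ ¬s ∧ q) ∧ t   — double negation
≡ (s ∨ ¬s) ∧ (s ∨ q) ∧ (¬q ∨ ¬s) ∧ (¬q ∨ q) ∧ t   — distribute ∨ over ∧
≡ (s ∨ q) ∧ (¬q ∨ ¬s) ∧ t   — simplify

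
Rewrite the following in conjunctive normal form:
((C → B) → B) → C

((C → B) → B) → C
≡ ¬((C → B) → B) ∨ C   [eliminate →]
≡ ¬(¬(C → B) ∨ B) ∨ C   [eliminate →]
≡ ¬(¬(¬C ∨ B) ∨ B) ∨ C   [eliminate →]
≡ (¬¬(¬C ∨ B) ∧ ¬B) ∨ C   [De Morgan]
≡ ((¬C ∨ B) ∧ ¬B) ∨ C   [double negation]
≡ (¬C ∨ B ∨ C) ∧ (¬B ∨ C)   [distribute ∨ over ∧]
≡ ¬B ∨ C   [simplify]

¬B ∨ C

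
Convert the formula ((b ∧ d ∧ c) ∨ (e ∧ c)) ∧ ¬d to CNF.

(b ∨ e) ∧ (d ∨ e) ∧ c ∧ ¬d

((b ∧ d ∧ c) ∨ (e ∧ c)) ∧ ¬d
= (b ∨ e) ∧ (b ∨ c) ∧ (d ∨ e) ∧ (d ∨ c) ∧ (c ∨ e) ∧ (c ∨ c) ∧ ¬d   [distribute ∨ over ∧]
= (b ∨ e) ∧ (d ∨ e) ∧ c ∧ ¬d   [simplify]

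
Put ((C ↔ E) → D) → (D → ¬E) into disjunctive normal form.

¬D ∨ ¬E

((C ↔ E) → D) → (D → ¬E)
≡ ¬((C ↔ E) → D) ∨ (D → ¬E)   [eliminate →]
≡ ¬(¬(C ↔ E) ∨ D) ∨ (D → ¬E)   [eliminate →]
≡ ¬(¬((C → E) ∧ (E → C)) ∨ D) ∨ (D → ¬E)   [eliminate ↔]
≡ ¬(¬((¬C ∨ E) ∧ (E → C)) ∨ D) ∨ (D → ¬E)   [eliminate →]
≡ ¬(¬((¬C ∨ E) ∧ (¬E ∨ C)) ∨ D) ∨ (D → ¬E)   [eliminate →]
≡ ¬(¬((¬C ∨ E) ∧ (¬E ∨ C)) ∨ D) ∨ ¬D ∨ ¬E   [eliminate →]
≡ (¬¬((¬C ∨ E) ∧ (¬E ∨ C)) ∧ ¬D) ∨ ¬D ∨ ¬E   [De Morgan]
≡ ((¬C ∨ E) ∧ (¬E ∨ C) ∧ ¬D) ∨ ¬D ∨ ¬E   [double negation]
≡ (¬C ∧ ¬E ∧ ¬D) ∨ (¬C ∧ C ∧ ¬D) ∨ (E ∧ ¬E ∧ ¬D) ∨ (E ∧ C ∧ ¬D) ∨ ¬D ∨ ¬E   [distribute ∧ over ∨]
≡ ¬D ∨ ¬E   [simplify]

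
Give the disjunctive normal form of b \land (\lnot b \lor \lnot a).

b \land \lnot a

b \land (\lnot b \lor \lnot a)
≡ (b \land \lnot b) \lor (b \land \lnot a)   — distribute \land over \lor
≡ b \land \lnot a   — simplify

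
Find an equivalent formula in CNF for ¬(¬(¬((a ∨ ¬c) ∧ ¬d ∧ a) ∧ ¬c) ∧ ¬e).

¬(¬(¬((a ∨ ¬c) ∧ ¬d ∧ a) ∧ ¬c) ∧ ¬e)
⇔ ¬¬(¬((a ∨ ¬c) ∧ ¬d ∧ a) ∧ ¬c) ∨ ¬¬e   [De Morgan]
⇔ ¬((a ∨ ¬c) ∧ ¬d ∧ a) ∧ ¬c ∨ ¬¬e   [double negation]
⇔ (¬(a ∨ ¬c) ∨ ¬¬d ∨ ¬a) ∧ ¬c ∨ ¬¬e   [De Morgan]
⇔ (¬a ∧ ¬¬c ∨ ¬¬d ∨ ¬a) ∧ ¬c ∨ ¬¬e   [De Morgan]
⇔ (¬a ∧ c ∨ ¬¬d ∨ ¬a) ∧ ¬c ∨ ¬¬e   [double negation]
⇔ (¬a ∧ c ∨ d ∨ ¬a) ∧ ¬c ∨ ¬¬e   [double negation]
⇔ (¬a ∧ c ∨ d ∨ ¬a) ∧ ¬c ∨ e   [double negation]
⇔ (¬a ∨ d ∨ ¬a ∨ e) ∧ (c ∨ d ∨ ¬a ∨ e) ∧ (¬c ∨ e)   [distribute ∨ over ∧]
⇔ (¬a ∨ d ∨ e) ∧ (¬c ∨ e)   [simplify]

(¬a ∨ d ∨ e) ∧ (¬c ∨ e)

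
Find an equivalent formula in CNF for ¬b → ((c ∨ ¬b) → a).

¬b → ((c ∨ ¬b) → a)
≡ ¬¬b ∨ ((c ∨ ¬b) → a)   (eliminate →)
≡ ¬¬b ∨ ¬(c ∨ ¬b) ∨ a   (eliminate →)
≡ b ∨ ¬(c ∨ ¬b) ∨ a   (double negation)
≡ b ∨ (¬c ∧ ¬¬b) ∨ a   (De Morgan)
≡ b ∨ (¬c ∧ b) ∨ a   (double negation)
≡ (b ∨ ¬c ∨ a) ∧ (b ∨ b ∨ a)   (distribute ∨ over ∧)
≡ b ∨ a   (simplify)

b ∨ a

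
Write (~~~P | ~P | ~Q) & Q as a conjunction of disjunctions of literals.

(~P | ~Q) & Q

(~~~P | ~P | ~Q) & Q
≡ (~P | ~P | ~Q) & Q
≡ (~P | ~Q) & Q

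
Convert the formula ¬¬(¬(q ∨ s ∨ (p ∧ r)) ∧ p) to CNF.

¬¬(¬(q ∨ s ∨ (p ∧ r)) ∧ p)
≡ ¬(q ∨ s ∨ (p ∧ r)) ∧ p   [double negation]
≡ ¬q ∧ ¬s ∧ ¬(p ∧ r) ∧ p   [De Morgan]
≡ ¬q ∧ ¬s ∧ (¬p ∨ ¬r) ∧ p   [De Morgan]

¬q ∧ ¬s ∧ (¬p ∨ ¬r) ∧ p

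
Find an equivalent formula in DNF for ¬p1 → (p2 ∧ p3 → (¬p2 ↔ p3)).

¬p1 → (p2 ∧ p3 → (¬p2 ↔ p3))
= ¬¬p1 ∨ (p2 ∧ p3 → (¬p2 ↔ p3))   [eliminate →]
= ¬¬p1 ∨ ¬(p2 ∧ p3) ∨ (¬p2 ↔ p3)   [eliminate →]
= ¬¬p1 ∨ ¬(p2 ∧ p3) ∨ (¬p2 → p3) ∧ (p3 → ¬p2)   [eliminate ↔]
= ¬¬p1 ∨ ¬(p2 ∧ p3) ∨ (¬¬p2 ∨ p3) ∧ (p3 → ¬p2)   [eliminate →]
= ¬¬p1 ∨ ¬(p2 ∧ p3) ∨ (¬¬p2 ∨ p3) ∧ (¬p3 ∨ ¬p2)   [eliminate →]
= p1 ∨ ¬(p2 ∧ p3) ∨ (¬¬p2 ∨ p3) ∧ (¬p3 ∨ ¬p2)   [double negation]
= p1 ∨ ¬p2 ∨ ¬p3 ∨ (¬¬p2 ∨ p3) ∧ (¬p3 ∨ ¬p2)   [De Morgan]
= p1 ∨ ¬p2 ∨ ¬p3 ∨ (p2 ∨ p3) ∧ (¬p3 ∨ ¬p2)   [double negation]
= p1 ∨ ¬p2 ∨ ¬p3 ∨ p2 ∧ ¬p3 ∨ p2 ∧ ¬p2 ∨ p3 ∧ ¬p3 ∨ p3 ∧ ¬p2   [distribute ∧ over ∨]
= p1 ∨ ¬p2 ∨ ¬p3   [simplify]

p1 ∨ ¬p2 ∨ ¬p3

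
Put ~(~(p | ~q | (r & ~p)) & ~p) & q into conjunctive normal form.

(p | ~q | r) & q

~(~(p | ~q | (r & ~p)) & ~p) & q
⇔ (~~(p | ~q | (r & ~p)) | ~~p) & q   — De Morgan
⇔ (p | ~q | (r & ~p) | ~~p) & q   — double negation
⇔ (p | ~q | (r & ~p) | p) & q   — double negation
⇔ (p | ~q | r | p) & (p | ~q | ~p | p) & q   — distribute | over &
⇔ (p | ~q | r) & q   — simplify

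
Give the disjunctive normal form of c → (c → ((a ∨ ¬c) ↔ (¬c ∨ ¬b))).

c → (c → ((a ∨ ¬c) ↔ (¬c ∨ ¬b)))
≡ ¬c ∨ (c → ((a ∨ ¬c) ↔ (¬c ∨ ¬b)))   — eliminate →
≡ ¬c ∨ ¬c ∨ ((a ∨ ¬c) ↔ (¬c ∨ ¬b))   — eliminate →
≡ ¬c ∨ ¬c ∨ (((a ∨ ¬c) → (¬c ∨ ¬b)) ∧ ((¬c ∨ ¬b) → (a ∨ ¬c)))   — eliminate ↔
≡ ¬c ∨ ¬c ∨ ((¬(a ∨ ¬c) ∨ ¬c ∨ ¬b) ∧ ((¬c ∨ ¬b) → (a ∨ ¬c)))   — eliminate →
≡ ¬c ∨ ¬c ∨ ((¬(a ∨ ¬c) ∨ ¬c ∨ ¬b) ∧ (¬(¬c ∨ ¬b) ∨ a ∨ ¬c))   — eliminate →
≡ ¬c ∨ ¬c ∨ (((¬a ∧ ¬¬c) ∨ ¬c ∨ ¬b) ∧ (¬(¬c ∨ ¬b) ∨ a ∨ ¬c))   — De Morgan
≡ ¬c ∨ ¬c ∨ (((¬a ∧ c) ∨ ¬c ∨ ¬b) ∧ (¬(¬c ∨ ¬b) ∨ a ∨ ¬c))   — double negation
≡ ¬c ∨ ¬c ∨ (((¬a ∧ c) ∨ ¬c ∨ ¬b) ∧ ((¬¬c ∧ ¬¬b) ∨ a ∨ ¬c))   — De Morgan
≡ ¬c ∨ ¬c ∨ (((¬a ∧ c) ∨ ¬c ∨ ¬b) ∧ ((c ∧ ¬¬b) ∨ a ∨ ¬c))   — double negation
≡ ¬c ∨ ¬c ∨ (((¬a ∧ c) ∨ ¬c ∨ ¬b) ∧ ((c ∧ b) ∨ a ∨ ¬c))   — double negation
≡ ¬c ∨ ¬c ∨ (¬a ∧ c ∧ c ∧ b) ∨ (¬a ∧ c ∧ a) ∨ (¬a ∧ c ∧ ¬c) ∨ (¬c ∧ c ∧ b) ∨ (¬c ∧ a) ∨ (¬c ∧ ¬c) ∨ (¬b ∧ c ∧ b) ∨ (¬b ∧ a) ∨ (¬b ∧ ¬c)   — distribute ∧ over ∨
≡ ¬c ∨ (¬a ∧ c ∧ b) ∨ (¬b ∧ a)   — simplify

¬c ∨ (¬a ∧ c ∧ b) ∨ (¬b ∧ a)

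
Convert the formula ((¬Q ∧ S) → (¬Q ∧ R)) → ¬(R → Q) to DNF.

((¬Q ∧ S) → (¬Q ∧ R)) → ¬(R → Q)
≡ ¬((¬Q ∧ S) → (¬Q ∧ R)) ∨ ¬(R → Q)
≡ ¬(¬(¬Q ∧ S) ∨ (¬Q ∧ R)) ∨ ¬(R → Q)
≡ ¬(¬(¬Q ∧ S) ∨ (¬Q ∧ R)) ∨ ¬(¬R ∨ Q)
≡ (¬¬(¬Q ∧ S) ∧ ¬(¬Q ∧ R)) ∨ ¬(¬R ∨ Q)
≡ (¬Q ∧ S ∧ ¬(¬Q ∧ R)) ∨ ¬(¬R ∨ Q)
≡ (¬Q ∧ S ∧ (¬¬Q ∨ ¬R)) ∨ ¬(¬R ∨ Q)
≡ (¬Q ∧ S ∧ (Q ∨ ¬R)) ∨ ¬(¬R ∨ Q)
≡ (¬Q ∧ S ∧ (Q ∨ ¬R)) ∨ (¬¬R ∧ ¬Q)
≡ (¬Q ∧ S ∧ (Q ∨ ¬R)) ∨ (R ∧ ¬Q)
≡ (¬Q ∧ S ∧ Q) ∨ (¬Q ∧ S ∧ ¬R) ∨ (R ∧ ¬Q)
≡ (¬Q ∧ S ∧ ¬R) ∨ (R ∧ ¬Q)

(¬Q ∧ S ∧ ¬R) ∨ (R ∧ ¬Q)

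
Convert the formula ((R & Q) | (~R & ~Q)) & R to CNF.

(Q | ~R) & R

((R & Q) | (~R & ~Q)) & R
⇔ (R | ~R) & (R | ~Q) & (Q | ~R) & (Q | ~Q) & R   [distribute | over &]
⇔ (Q | ~R) & R   [simplify]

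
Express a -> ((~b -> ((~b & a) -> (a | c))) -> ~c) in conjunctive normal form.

a -> ((~b -> ((~b & a) -> (a | c))) -> ~c)
= ~a | ((~b -> ((~b & a) -> (a | c))) -> ~c)   [eliminate ->]
= ~a | ~(~b -> ((~b & a) -> (a | c))) | ~c   [eliminate ->]
= ~a | ~(~~b | ((~b & a) -> (a | c))) | ~c   [eliminate ->]
= ~a | ~(~~b | ~(~b & a) | a | c) | ~c   [eliminate ->]
= ~a | (~~~b & ~~(~b & a) & ~a & ~c) | ~c   [De Morgan]
= ~a | (~b & ~~(~b & a) & ~a & ~c) | ~c   [double negation]
= ~a | (~b & ~b & a & ~a & ~c) | ~c   [double negation]
= (~a | ~b | ~c) & (~a | ~b | ~c) & (~a | a | ~c) & (~a | ~a | ~c) & (~a | ~c | ~c)   [distribute | over &]
= ~a | ~c   [simplify]

~a | ~c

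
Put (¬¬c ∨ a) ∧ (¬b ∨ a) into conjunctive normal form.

(c ∨ a) ∧ (¬b ∨ a)

(¬¬c ∨ a) ∧ (¬b ∨ a)
⇔ (c ∨ a) ∧ (¬b ∨ a)   — double negation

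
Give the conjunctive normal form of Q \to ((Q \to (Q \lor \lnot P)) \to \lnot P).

\lnot Q \lor \lnot P

Q \to ((Q \to (Q \lor \lnot P)) \to \lnot P)
≡ \lnot Q \lor ((Q \to (Q \lor \lnot P)) \to \lnot P)   — eliminate \to
≡ \lnot Q \lor \lnot (Q \to (Q \lor \lnot P)) \lor \lnot P   — eliminate \to
≡ \lnot Q \lor \lnot (\lnot Q \lor Q \lor \lnot P) \lor \lnot P   — eliminate \to
≡ \lnot Q \lor (\lnot \lnot Q \land \lnot Q \land \lnot \lnot P) \lor \lnot P   — De Morgan
≡ \lnot Q \lor (Q \land \lnot Q \land \lnot \lnot P) \lor \lnot P   — double negation
≡ \lnot Q \lor (Q \land \lnot Q \land P) \lor \lnot P   — double negation
≡ (\lnot Q \lor Q \lor \lnot P) \land (\lnot Q \lor \lnot Q \lor \lnot P) \land (\lnot Q \lor P \lor \lnot P)   — distribute \lor over \land
≡ \lnot Q \lor \lnot P   — simplify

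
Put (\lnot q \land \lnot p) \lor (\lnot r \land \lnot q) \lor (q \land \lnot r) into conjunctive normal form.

(\lnot q \land \lnot p) \lor (\lnot r \land \lnot q) \lor (q \land \lnot r)
≡ (\lnot q \lor \lnot r \lor q) \land (\lnot q \lor \lnot r \lor \lnot r) \land (\lnot q \lor \lnot q \lor q) \land (\lnot q \lor \lnot q \lor \lnot r) \land (\lnot p \lor \lnot r \lor q) \land (\lnot p \lor \lnot r \lor \lnot r) \land (\lnot p \lor \lnot q \lor q) \land (\lnot p \lor \lnot q \lor \lnot r)   — distribute \lor over \land
≡ (\lnot q \lor \lnot r) \land (\lnot p \lor \lnot r)   — simplify

(\lnot q \lor \lnot r) \land (\lnot p \lor \lnot r)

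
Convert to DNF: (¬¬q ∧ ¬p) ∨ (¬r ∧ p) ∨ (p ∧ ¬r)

(¬¬q ∧ ¬p) ∨ (¬r ∧ p) ∨ (p ∧ ¬r)
= (q ∧ ¬p) ∨ (¬r ∧ p) ∨ (p ∧ ¬r)   [double negation]
= (q ∧ ¬p) ∨ (¬r ∧ p)   [simplify]

(q ∧ ¬p) ∨ (¬r ∧ p)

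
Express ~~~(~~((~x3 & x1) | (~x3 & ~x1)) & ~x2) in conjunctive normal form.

~~~(~~((~x3 & x1) | (~x3 & ~x1)) & ~x2)
≡ ~(~~((~x3 & x1) | (~x3 & ~x1)) & ~x2)   [double negation]
≡ ~~~((~x3 & x1) | (~x3 & ~x1)) | ~~x2   [De Morgan]
≡ ~((~x3 & x1) | (~x3 & ~x1)) | ~~x2   [double negation]
≡ (~(~x3 & x1) & ~(~x3 & ~x1)) | ~~x2   [De Morgan]
≡ ((~~x3 | ~x1) & ~(~x3 & ~x1)) | ~~x2   [De Morgan]
≡ ((x3 | ~x1) & ~(~x3 & ~x1)) | ~~x2   [double negation]
≡ ((x3 | ~x1) & (~~x3 | ~~x1)) | ~~x2   [De Morgan]
≡ ((x3 | ~x1) & (x3 | ~~x1)) | ~~x2   [double negation]
≡ ((x3 | ~x1) & (x3 | x1)) | ~~x2   [double negation]
≡ ((x3 | ~x1) & (x3 | x1)) | x2   [double negation]
≡ (x3 | ~x1 | x2) & (x3 | x1 | x2)   [distribute | over &]

(x3 | ~x1 | x2) & (x3 | x1 | x2)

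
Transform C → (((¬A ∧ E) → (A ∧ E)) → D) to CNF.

C → (((¬A ∧ E) → (A ∧ E)) → D)
⇔ ¬C ∨ (((¬A ∧ E) → (A ∧ E)) → D)   [eliminate →]
⇔ ¬C ∨ ¬((¬A ∧ E) → (A ∧ E)) ∨ D   [eliminate →]
⇔ ¬C ∨ ¬(¬(¬A ∧ E) ∨ (A ∧ E)) ∨ D   [eliminate →]
⇔ ¬C ∨ (¬¬(¬A ∧ E) ∧ ¬(A ∧ E)) ∨ D   [De Morgan]
⇔ ¬C ∨ (¬A ∧ E ∧ ¬(A ∧ E)) ∨ D   [double negation]
⇔ ¬C ∨ (¬A ∧ E ∧ (¬A ∨ ¬E)) ∨ D   [De Morgan]
⇔ (¬C ∨ ¬A ∨ D) ∧ (¬C ∨ E ∨ D) ∧ (¬C ∨ ¬A ∨ ¬E ∨ D)   [distribute ∨ over ∧]
⇔ (¬C ∨ ¬A ∨ D) ∧ (¬C ∨ E ∨ D)   [simplify]

(¬C ∨ ¬A ∨ D) ∧ (¬C ∨ E ∨ D)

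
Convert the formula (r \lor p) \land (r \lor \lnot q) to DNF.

r \lor (p \land \lnot q)

(r \lor p) \land (r \lor \lnot q)
= (r \land r) \lor (r \land \lnot q) \lor (p \land r) \lor (p \land \lnot q)   (distribute \land over \lor)
= r \lor (p \land \lnot q)   (simplify)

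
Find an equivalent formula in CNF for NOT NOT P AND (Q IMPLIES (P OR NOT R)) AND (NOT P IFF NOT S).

P AND (S OR NOT P)

NOT NOT P AND (Q IMPLIES (P OR NOT R)) AND (NOT P IFF NOT S)
= NOT NOT P AND (NOT Q OR P OR NOT R) AND (NOT P IFF NOT S)   — eliminate IMPLIES
= NOT NOT P AND (NOT Q OR P OR NOT R) AND (NOT P IMPLIES NOT S) AND (NOT S IMPLIES NOT P)   — eliminate IFF
= NOT NOT P AND (NOT Q OR P OR NOT R) AND (NOT NOT P OR NOT S) AND (NOT S IMPLIES NOT P)   — eliminate IMPLIES
= NOT NOT P AND (NOT Q OR P OR NOT R) AND (NOT NOT P OR NOT S) AND (NOT NOT S OR NOT P)   — eliminate IMPLIES
= P AND (NOT Q OR P OR NOT R) AND (NOT NOT P OR NOT S) AND (NOT NOT S OR NOT P)   — double negation
= P AND (NOT Q OR P OR NOT R) AND (P OR NOT S) AND (NOT NOT S OR NOT P)   — double negation
= P AND (NOT Q OR P OR NOT R) AND (P OR NOT S) AND (S OR NOT P)   — double negation
= P AND (S OR NOT P)   — simplify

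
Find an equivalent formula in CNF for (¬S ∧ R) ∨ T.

(¬S ∧ R) ∨ T
⇔ (¬S ∨ T) ∧ (R ∨ T)

(¬S ∨ T) ∧ (R ∨ T)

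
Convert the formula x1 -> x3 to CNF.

~x1 | x3

x1 -> x3
= ~x1 | x3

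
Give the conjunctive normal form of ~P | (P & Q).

~P | Q

~P | (P & Q)
⇔ (~P | P) & (~P | Q)   — distribute | over &
⇔ ~P | Q   — simplify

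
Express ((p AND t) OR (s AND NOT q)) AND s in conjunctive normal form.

(p OR NOT q) AND (t OR NOT q) AND s

((p AND t) OR (s AND NOT q)) AND s
= (p OR s) AND (p OR NOT q) AND (t OR s) AND (t OR NOT q) AND s   [distribute OR over AND]
= (p OR NOT q) AND (t OR NOT q) AND s   [simplify]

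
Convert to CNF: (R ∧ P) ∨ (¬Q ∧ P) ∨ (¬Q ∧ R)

(R ∧ P) ∨ (¬Q ∧ P) ∨ (¬Q ∧ R)
≡ (R ∨ ¬Q ∨ ¬Q) ∧ (R ∨ ¬Q ∨ R) ∧ (R ∨ P ∨ ¬Q) ∧ (R ∨ P ∨ R) ∧ (P ∨ ¬Q ∨ ¬Q) ∧ (P ∨ ¬Q ∨ R) ∧ (P ∨ P ∨ ¬Q) ∧ (P ∨ P ∨ R)   [distribute ∨ over ∧]
≡ (R ∨ ¬Q) ∧ (R ∨ P) ∧ (P ∨ ¬Q)   [simplify]

(R ∨ ¬Q) ∧ (R ∨ P) ∧ (P ∨ ¬Q)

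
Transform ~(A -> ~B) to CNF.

A & B

~(A -> ~B)
≡ ~(~A | ~B)   [eliminate ->]
≡ ~~A & ~~B   [De Morgan]
≡ A & ~~B   [double negation]
≡ A & B   [double negation]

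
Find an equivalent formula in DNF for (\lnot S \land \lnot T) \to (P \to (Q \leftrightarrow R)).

S \lor T \lor \lnot P \lor (\lnot Q \land \lnot R) \lor (R \land Q)

(\lnot S \land \lnot T) \to (P \to (Q \leftrightarrow R))
≡ \lnot (\lnot S \land \lnot T) \lor (P \to (Q \leftrightarrow R))   [eliminate \to]
≡ \lnot (\lnot S \land \lnot T) \lor \lnot P \lor (Q \leftrightarrow R)   [eliminate \to]
≡ \lnot (\lnot S \land \lnot T) \lor \lnot P \lor ((Q \to R) \land (R \to Q))   [eliminate \leftrightarrow]
≡ \lnot (\lnot S \land \lnot T) \lor \lnot P \lor ((\lnot Q \lor R) \land (R \to Q))   [eliminate \to]
≡ \lnot (\lnot S \land \lnot T) \lor \lnot P \lor ((\lnot Q \lor R) \land (\lnot R \lor Q))   [eliminate \to]
≡ \lnot \lnot S \lor \lnot \lnot T \lor \lnot P \lor ((\lnot Q \lor R) \land (\lnot R \lor Q))   [De Morgan]
≡ S \lor \lnot \lnot T \lor \lnot P \lor ((\lnot Q \lor R) \land (\lnot R \lor Q))   [double negation]
≡ S \lor T \lor \lnot P \lor ((\lnot Q \lor R) \land (\lnot R \lor Q))   [double negation]
≡ S \lor T \lor \lnot P \lor (\lnot Q \land \lnot R) \lor (\lnot Q \land Q) \lor (R \land \lnot R) \lor (R \land Q)   [distribute \land over \lor]
≡ S \lor T \lor \lnot P \lor (\lnot Q \land \lnot R) \lor (R \land Q)   [simplify]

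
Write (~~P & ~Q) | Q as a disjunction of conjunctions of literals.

(P & ~Q) | Q

(~~P & ~Q) | Q
= (P & ~Q) | Q   — double negation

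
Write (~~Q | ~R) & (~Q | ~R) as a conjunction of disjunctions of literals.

(~~Q | ~R) & (~Q | ~R)
≡ (Q | ~R) & (~Q | ~R)   [double negation]

(Q | ~R) & (~Q | ~R)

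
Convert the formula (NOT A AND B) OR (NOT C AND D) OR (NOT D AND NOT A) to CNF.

(NOT A AND B) OR (NOT C AND D) OR (NOT D AND NOT A)
= (NOT A OR NOT C OR NOT D) AND (NOT A OR NOT C OR NOT A) AND (NOT A OR D OR NOT D) AND (NOT A OR D OR NOT A) AND (B OR NOT C OR NOT D) AND (B OR NOT C OR NOT A) AND (B OR D OR NOT D) AND (B OR D OR NOT A)   (distribute OR over AND)
= (NOT A OR NOT C) AND (NOT A OR D) AND (B OR NOT C OR NOT D)   (simplify)

(NOT A OR NOT C) AND (NOT A OR D) AND (B OR NOT C OR NOT D)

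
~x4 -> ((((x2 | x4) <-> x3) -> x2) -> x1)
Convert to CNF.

~x4 -> ((((x2 | x4) <-> x3) -> x2) -> x1)
≡ ~~x4 | ((((x2 | x4) <-> x3) -> x2) -> x1)   [eliminate ->]
≡ ~~x4 | ~(((x2 | x4) <-> x3) -> x2) | x1   [eliminate ->]
≡ ~~x4 | ~(~((x2 | x4) <-> x3) | x2) | x1   [eliminate ->]
≡ ~~x4 | ~(~(((x2 | x4) -> x3) & (x3 -> (x2 | x4))) | x2) | x1   [eliminate <->]
≡ ~~x4 | ~(~((~(x2 | x4) | x3) & (x3 -> (x2 | x4))) | x2) | x1   [eliminate ->]
≡ ~~x4 | ~(~((~(x2 | x4) | x3) & (~x3 | x2 | x4)) | x2) | x1   [eliminate ->]
≡ x4 | ~(~((~(x2 | x4) | x3) & (~x3 | x2 | x4)) | x2) | x1   [double negation]
≡ x4 | (~~((~(x2 | x4) | x3) & (~x3 | x2 | x4)) & ~x2) | x1   [De Morgan]
≡ x4 | ((~(x2 | x4) | x3) & (~x3 | x2 | x4) & ~x2) | x1   [double negation]
≡ x4 | (((~x2 & ~x4) | x3) & (~x3 | x2 | x4) & ~x2) | x1   [De Morgan]
≡ (x4 | ~x2 | x3 | x1) & (x4 | ~x4 | x3 | x1) & (x4 | ~x3 | x2 | x4 | x1) & (x4 | ~x2 | x1)   [distribute | over &]
≡ (x4 | ~x3 | x2 | x1) & (x4 | ~x2 | x1)   [simplify]

(x4 | ~x3 | x2 | x1) & (x4 | ~x2 | x1)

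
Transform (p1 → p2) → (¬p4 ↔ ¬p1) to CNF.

(p1 → p2) → (¬p4 ↔ ¬p1)
= ¬(p1 → p2) ∨ (¬p4 ↔ ¬p1)   (eliminate →)
= ¬(¬p1 ∨ p2) ∨ (¬p4 ↔ ¬p1)   (eliminate →)
= ¬(¬p1 ∨ p2) ∨ (¬p4 → ¬p1) ∧ (¬p1 → ¬p4)   (eliminate ↔)
= ¬(¬p1 ∨ p2) ∨ (¬¬p4 ∨ ¬p1) ∧ (¬p1 → ¬p4)   (eliminate →)
= ¬(¬p1 ∨ p2) ∨ (¬¬p4 ∨ ¬p1) ∧ (¬¬p1 ∨ ¬p4)   (eliminate →)
= ¬¬p1 ∧ ¬p2 ∨ (¬¬p4 ∨ ¬p1) ∧ (¬¬p1 ∨ ¬p4)   (De Morgan)
= p1 ∧ ¬p2 ∨ (¬¬p4 ∨ ¬p1) ∧ (¬¬p1 ∨ ¬p4)   (double negation)
= p1 ∧ ¬p2 ∨ (p4 ∨ ¬p1) ∧ (¬¬p1 ∨ ¬p4)   (double negation)
= p1 ∧ ¬p2 ∨ (p4 ∨ ¬p1) ∧ (p1 ∨ ¬p4)   (double negation)
= (p1 ∨ p4 ∨ ¬p1) ∧ (p1 ∨ p1 ∨ ¬p4) ∧ (¬p2 ∨ p4 ∨ ¬p1) ∧ (¬p2 ∨ p1 ∨ ¬p4)   (distribute ∨ over ∧)
= (p1 ∨ ¬p4) ∧ (¬p2 ∨ p4 ∨ ¬p1)   (simplify)

(p1 ∨ ¬p4) ∧ (¬p2 ∨ p4 ∨ ¬p1)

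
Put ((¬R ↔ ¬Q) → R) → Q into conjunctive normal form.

((¬R ↔ ¬Q) → R) → Q
= ¬((¬R ↔ ¬Q) → R) ∨ Q   [eliminate →]
= ¬(¬(¬R ↔ ¬Q) ∨ R) ∨ Q   [eliminate →]
= ¬(¬((¬R → ¬Q) ∧ (¬Q → ¬R)) ∨ R) ∨ Q   [eliminate ↔]
= ¬(¬((¬¬R ∨ ¬Q) ∧ (¬Q → ¬R)) ∨ R) ∨ Q   [eliminate →]
= ¬(¬((¬¬R ∨ ¬Q) ∧ (¬¬Q ∨ ¬R)) ∨ R) ∨ Q   [eliminate →]
= ¬¬((¬¬R ∨ ¬Q) ∧ (¬¬Q ∨ ¬R)) ∧ ¬R ∨ Q   [De Morgan]
= (¬¬R ∨ ¬Q) ∧ (¬¬Q ∨ ¬R) ∧ ¬R ∨ Q   [double negation]
= (R ∨ ¬Q) ∧ (¬¬Q ∨ ¬R) ∧ ¬R ∨ Q   [double negation]
= (R ∨ ¬Q) ∧ (Q ∨ ¬R) ∧ ¬R ∨ Q   [double negation]
= (R ∨ ¬Q ∨ Q) ∧ (Q ∨ ¬R ∨ Q) ∧ (¬R ∨ Q)   [distribute ∨ over ∧]
= Q ∨ ¬R   [simplify]

Q ∨ ¬R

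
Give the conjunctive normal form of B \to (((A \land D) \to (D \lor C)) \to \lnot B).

B \to (((A \land D) \to (D \lor C)) \to \lnot B)
⇔ \lnot B \lor (((A \land D) \to (D \lor C)) \to \lnot B)   [eliminate \to]
⇔ \lnot B \lor \lnot ((A \land D) \to (D \lor C)) \lor \lnot B   [eliminate \to]
⇔ \lnot B \lor \lnot (\lnot (A \land D) \lor D \lor C) \lor \lnot B   [eliminate \to]
⇔ \lnot B \lor (\lnot \lnot (A \land D) \land \lnot D \land \lnot C) \lor \lnot B   [De Morgan]
⇔ \lnot B \lor (A \land D \land \lnot D \land \lnot C) \lor \lnot B   [double negation]
⇔ (\lnot B \lor A \lor \lnot B) \land (\lnot B \lor D \lor \lnot B) \land (\lnot B \lor \lnot D \lor \lnot B) \land (\lnot B \lor \lnot C \lor \lnot B)   [distribute \lor over \land]
⇔ (\lnot B \lor A) \land (\lnot B \lor D) \land (\lnot B \lor \lnot D) \land (\lnot B \lor \lnot C)   [simplify]

(\lnot B \lor A) \land (\lnot B \lor D) \land (\lnot B \lor \lnot D) \land (\lnot B \lor \lnot C)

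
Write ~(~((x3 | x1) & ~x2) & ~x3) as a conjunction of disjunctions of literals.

(x3 | x1) & (~x2 | x3)

~(~((x3 | x1) & ~x2) & ~x3)
≡ ~~((x3 | x1) & ~x2) | ~~x3   — De Morgan
≡ ((x3 | x1) & ~x2) | ~~x3   — double negation
≡ ((x3 | x1) & ~x2) | x3   — double negation
≡ (x3 | x1 | x3) & (~x2 | x3)   — distribute | over &
≡ (x3 | x1) & (~x2 | x3)   — simplify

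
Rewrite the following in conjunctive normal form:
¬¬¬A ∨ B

¬A ∨ B

¬¬¬A ∨ B
≡ ¬A ∨ B   — double negation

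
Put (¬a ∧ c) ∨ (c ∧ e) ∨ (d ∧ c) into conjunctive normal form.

(¬a ∨ e ∨ d) ∧ c

(¬a ∧ c) ∨ (c ∧ e) ∨ (d ∧ c)
≡ (¬a ∨ c ∨ d) ∧ (¬a ∨ c ∨ c) ∧ (¬a ∨ e ∨ d) ∧ (¬a ∨ e ∨ c) ∧ (c ∨ c ∨ d) ∧ (c ∨ c ∨ c) ∧ (c ∨ e ∨ d) ∧ (c ∨ e ∨ c)   — distribute ∨ over ∧
≡ (¬a ∨ e ∨ d) ∧ c   — simplify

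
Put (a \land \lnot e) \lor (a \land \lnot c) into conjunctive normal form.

(a \land \lnot e) \lor (a \land \lnot c)
= (a \lor a) \land (a \lor \lnot c) \land (\lnot e \lor a) \land (\lnot e \lor \lnot c)   [distribute \lor over \land]
= a \land (\lnot e \lor \lnot c)   [simplify]

a \land (\lnot e \lor \lnot c)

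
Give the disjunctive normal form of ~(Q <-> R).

~(Q <-> R)
≡ ~((Q -> R) & (R -> Q))   [eliminate <->]
≡ ~((~Q | R) & (R -> Q))   [eliminate ->]
≡ ~((~Q | R) & (~R | Q))   [eliminate ->]
≡ ~(~Q | R) | ~(~R | Q)   [De Morgan]
≡ (~~Q & ~R) | ~(~R | Q)   [De Morgan]
≡ (Q & ~R) | ~(~R | Q)   [double negation]
≡ (Q & ~R) | (~~R & ~Q)   [De Morgan]
≡ (Q & ~R) | (R & ~Q)   [double negation]

(Q & ~R) | (R & ~Q)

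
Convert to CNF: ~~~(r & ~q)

~~~(r & ~q)
= ~(r & ~q)   — double negation
= ~r | ~~q   — De Morgan
= ~r | q   — double negation

~r | q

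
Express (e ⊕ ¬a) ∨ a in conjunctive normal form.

¬e ∨ a

(e ⊕ ¬a) ∨ a
= ((e ∨ ¬a) ∧ ¬(e ∧ ¬a)) ∨ a   (expand ⊕)
= ((e ∨ ¬a) ∧ (¬e ∨ ¬¬a)) ∨ a   (De Morgan)
= ((e ∨ ¬a) ∧ (¬e ∨ a)) ∨ a   (double negation)
= (e ∨ ¬a ∨ a) ∧ (¬e ∨ a ∨ a)   (distribute ∨ over ∧)
= ¬e ∨ a   (simplify)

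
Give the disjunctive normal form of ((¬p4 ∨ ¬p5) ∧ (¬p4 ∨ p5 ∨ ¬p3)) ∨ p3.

¬p4 ∨ (¬p5 ∧ ¬p3) ∨ p3

((¬p4 ∨ ¬p5) ∧ (¬p4 ∨ p5 ∨ ¬p3)) ∨ p3
⇔ (¬p4 ∧ ¬p4) ∨ (¬p4 ∧ p5) ∨ (¬p4 ∧ ¬p3) ∨ (¬p5 ∧ ¬p4) ∨ (¬p5 ∧ p5) ∨ (¬p5 ∧ ¬p3) ∨ p3   — distribute ∧ over ∨
⇔ ¬p4 ∨ (¬p5 ∧ ¬p3) ∨ p3   — simplify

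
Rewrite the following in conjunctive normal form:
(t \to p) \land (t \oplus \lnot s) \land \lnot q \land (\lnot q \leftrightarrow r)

(\lnot t \lor p) \land (t \lor \lnot s) \land (\lnot t \lor s) \land \lnot q \land (q \lor r)

(t \to p) \land (t \oplus \lnot s) \land \lnot q \land (\lnot q \leftrightarrow r)
≡ (\lnot t \lor p) \land (t \oplus \lnot s) \land \lnot q \land (\lnot q \leftrightarrow r)   [eliminate \to]
≡ (\lnot t \lor p) \land (t \lor \lnot s) \land \lnot (t \land \lnot s) \land \lnot q \land (\lnot q \leftrightarrow r)   [expand \oplus]
≡ (\lnot t \lor p) \land (t \lor \lnot s) \land \lnot (t \land \lnot s) \land \lnot q \land (\lnot q \to r) \land (r \to \lnot q)   [eliminate \leftrightarrow]
≡ (\lnot t \lor p) \land (t \lor \lnot s) \land \lnot (t \land \lnot s) \land \lnot q \land (\lnot \lnot q \lor r) \land (r \to \lnot q)   [eliminate \to]
≡ (\lnot t \lor p) \land (t \lor \lnot s) \land \lnot (t \land \lnot s) \land \lnot q \land (\lnot \lnot q \lor r) \land (\lnot r \lor \lnot q)   [eliminate \to]
≡ (\lnot t \lor p) \land (t \lor \lnot s) \land (\lnot t \lor \lnot \lnot s) \land \lnot q \land (\lnot \lnot q \lor r) \land (\lnot r \lor \lnot q)   [De Morgan]
≡ (\lnot t \lor p) \land (t \lor \lnot s) \land (\lnot t \lor s) \land \lnot q \land (\lnot \lnot q \lor r) \land (\lnot r \lor \lnot q)   [double negation]
≡ (\lnot t \lor p) \land (t \lor \lnot s) \land (\lnot t \lor s) \land \lnot q \land (q \lor r) \land (\lnot r \lor \lnot q)   [double negation]
≡ (\lnot t \lor p) \land (t \lor \lnot s) \land (\lnot t \lor s) \land \lnot q \land (q \lor r)   [simplify]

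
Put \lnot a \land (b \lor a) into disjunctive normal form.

\lnot a \land (b \lor a)
= (\lnot a \land b) \lor (\lnot a \land a)   — distribute \land over \lor
= \lnot a \land b   — simplify

\lnot a \land b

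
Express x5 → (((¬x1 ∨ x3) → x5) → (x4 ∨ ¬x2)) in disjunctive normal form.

x5 → (((¬x1 ∨ x3) → x5) → (x4 ∨ ¬x2))
≡ ¬x5 ∨ (((¬x1 ∨ x3) → x5) → (x4 ∨ ¬x2))   [eliminate →]
≡ ¬x5 ∨ ¬((¬x1 ∨ x3) → x5) ∨ x4 ∨ ¬x2   [eliminate →]
≡ ¬x5 ∨ ¬(¬(¬x1 ∨ x3) ∨ x5) ∨ x4 ∨ ¬x2   [eliminate →]
≡ ¬x5 ∨ (¬¬(¬x1 ∨ x3) ∧ ¬x5) ∨ x4 ∨ ¬x2   [De Morgan]
≡ ¬x5 ∨ ((¬x1 ∨ x3) ∧ ¬x5) ∨ x4 ∨ ¬x2   [double negation]
≡ ¬x5 ∨ (¬x1 ∧ ¬x5) ∨ (x3 ∧ ¬x5) ∨ x4 ∨ ¬x2   [distribute ∧ over ∨]
≡ ¬x5 ∨ x4 ∨ ¬x2   [simplify]

¬x5 ∨ x4 ∨ ¬x2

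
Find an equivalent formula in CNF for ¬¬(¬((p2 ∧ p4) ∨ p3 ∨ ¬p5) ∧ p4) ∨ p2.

¬¬(¬((p2 ∧ p4) ∨ p3 ∨ ¬p5) ∧ p4) ∨ p2
≡ (¬((p2 ∧ p4) ∨ p3 ∨ ¬p5) ∧ p4) ∨ p2   (double negation)
≡ (¬(p2 ∧ p4) ∧ ¬p3 ∧ ¬¬p5 ∧ p4) ∨ p2   (De Morgan)
≡ ((¬p2 ∨ ¬p4) ∧ ¬p3 ∧ ¬¬p5 ∧ p4) ∨ p2   (De Morgan)
≡ ((¬p2 ∨ ¬p4) ∧ ¬p3 ∧ p5 ∧ p4) ∨ p2   (double negation)
≡ (¬p2 ∨ ¬p4 ∨ p2) ∧ (¬p3 ∨ p2) ∧ (p5 ∨ p2) ∧ (p4 ∨ p2)   (distribute ∨ over ∧)
≡ (¬p3 ∨ p2) ∧ (p5 ∨ p2) ∧ (p4 ∨ p2)   (simplify)

(¬p3 ∨ p2) ∧ (p5 ∨ p2) ∧ (p4 ∨ p2)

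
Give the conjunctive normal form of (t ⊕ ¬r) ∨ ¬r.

t ∨ ¬r

(t ⊕ ¬r) ∨ ¬r
⇔ ((t ∨ ¬r) ∧ ¬(t ∧ ¬r)) ∨ ¬r
⇔ ((t ∨ ¬r) ∧ (¬t ∨ ¬¬r)) ∨ ¬r
⇔ ((t ∨ ¬r) ∧ (¬t ∨ r)) ∨ ¬r
⇔ (t ∨ ¬r ∨ ¬r) ∧ (¬t ∨ r ∨ ¬r)
⇔ t ∨ ¬r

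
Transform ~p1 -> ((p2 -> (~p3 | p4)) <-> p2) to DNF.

p1 | (p2 & ~p3) | (p2 & p4)

~p1 -> ((p2 -> (~p3 | p4)) <-> p2)
≡ ~~p1 | ((p2 -> (~p3 | p4)) <-> p2)   (eliminate ->)
≡ ~~p1 | (((p2 -> (~p3 | p4)) -> p2) & (p2 -> (p2 -> (~p3 | p4))))   (eliminate <->)
≡ ~~p1 | ((~(p2 -> (~p3 | p4)) | p2) & (p2 -> (p2 -> (~p3 | p4))))   (eliminate ->)
≡ ~~p1 | ((~(~p2 | ~p3 | p4) | p2) & (p2 -> (p2 -> (~p3 | p4))))   (eliminate ->)
≡ ~~p1 | ((~(~p2 | ~p3 | p4) | p2) & (~p2 | (p2 -> (~p3 | p4))))   (eliminate ->)
≡ ~~p1 | ((~(~p2 | ~p3 | p4) | p2) & (~p2 | ~p2 | ~p3 | p4))   (eliminate ->)
≡ p1 | ((~(~p2 | ~p3 | p4) | p2) & (~p2 | ~p2 | ~p3 | p4))   (double negation)
≡ p1 | (((~~p2 & ~~p3 & ~p4) | p2) & (~p2 | ~p2 | ~p3 | p4))   (De Morgan)
≡ p1 | (((p2 & ~~p3 & ~p4) | p2) & (~p2 | ~p2 | ~p3 | p4))   (double negation)
≡ p1 | (((p2 & p3 & ~p4) | p2) & (~p2 | ~p2 | ~p3 | p4))   (double negation)
≡ p1 | (p2 & p3 & ~p4 & ~p2) | (p2 & p3 & ~p4 & ~p2) | (p2 & p3 & ~p4 & ~p3) | (p2 & p3 & ~p4 & p4) | (p2 & ~p2) | (p2 & ~p2) | (p2 & ~p3) | (p2 & p4)   (distribute & over |)
≡ p1 | (p2 & ~p3) | (p2 & p4)   (simplify)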